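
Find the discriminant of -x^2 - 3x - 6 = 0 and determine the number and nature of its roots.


For ax^2 + bx + c = 0, discriminant D = b^2 - 4ac
Here a = -1, b = -3, c = -6
D = (-3)^2 - 4(-1)(-6) = 9 - 24 = -15

D = -15 < 0
The equation has no real roots (2 complex conjugate roots).

Discriminant = -15, no real roots (2 complex conjugate roots)


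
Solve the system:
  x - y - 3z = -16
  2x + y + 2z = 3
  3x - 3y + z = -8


Using Cramer's rule. Expand each determinant along the first row.
D  = 1*[1*1 - 2*(-3)] - (-1)*[2*1 - 2*3] + (-3)*[2*(-3) - 1*3]
  = 1*(7) - (-1)*(-4) + (-3)*(-9) = 30
Dx = (-16)*[1*1 - 2*(-3)] - (-1)*[3*1 - 2*(-8)] + (-3)*[3*(-3) - 1*(-8)]
  = (-16)*(7) - (-1)*(19) + (-3)*(-1) = -90
Dy = 1*[3*1 - 2*(-8)] - (-16)*[2*1 - 2*3] + (-3)*[2*(-8) - 3*3]
  = 1*(19) - (-16)*(-4) + (-3)*(-25) = 30
Dz = 1*[1*(-8) - 3*(-3)] - (-1)*[2*(-8) - 3*3] + (-16)*[2*(-3) - 1*3]
  = 1*(1) - (-1)*(-25) + (-16)*(-9) = 120
x = Dx/D = -90/30 = -3, y = Dy/D = 30/30 = 1, z = Dz/D = 120/30 = 4
Check eq1: (1)(-3) + (-1)(1) + (-3)(4) = -16 = -16 ✓
Check eq2: (2)(-3) + (1)(1) + (2)(4) = 3 = 3 ✓
Check eq3: (3)(-3) + (-3)(1) + (1)(4) = -8 = -8 ✓

x = -3, y = 1, z = 4


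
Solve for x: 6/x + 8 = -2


Subtract 8 from both sides: 6/x = -10
Multiply both sides by x: 6 = -10 * x
Divide by -10: x = -3/5

x = -3/5


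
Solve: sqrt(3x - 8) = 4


Square both sides: 3x - 8 = 4^2 = 16
3x = 16 + 8 = 24
x = 8
Check: sqrt(3*8 - 8) = sqrt(16) = 4 ✓

x = 8


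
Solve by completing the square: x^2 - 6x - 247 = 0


Start: x^2 - 6x - 247 = 0
Move constant: x^2 - 6x = 247
Half of -6 is -3, squared is 9
Add 9 to both sides: x^2 - 6x + 9 = 256
(x - 3)^2 = 256
x - 3 = ±16
x = 3 + 16 = 19 or x = 3 - 16 = -13

x = -13, x = 19


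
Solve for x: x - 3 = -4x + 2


Starting with: x - 3 = -4x + 2
Move all x terms to left: (1 + 4)x = 2 + 3
Simplify: 5x = 5
Divide both sides by 5: x = 1

x = 1


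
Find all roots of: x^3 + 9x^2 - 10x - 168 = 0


Let p(x) = x^3 + 9x^2 - 10x - 168. By the rational root theorem (leading coefficient 1), any rational root is an integer divisor of 168: try ±1, ±2, ... in turn.
Test x = 1: value = -168 ≠ 0.
Test x = -1: value = -150 ≠ 0.
Test x = 2: value = -144 ≠ 0.
Test x = -2: value = -120 ≠ 0.
Test x = 3: value = -90 ≠ 0.
Test x = -3: value = -84 ≠ 0.
Test x = 4: value = 0 ✓, so (x - 4) is a factor.
Synthetic division by (x - 4): bring down 1; 1(4) + 9 = 13; 13(4) - 10 = 42; 42(4) - 168 = 0 → quotient x^2 + 13x + 42, remainder 0.
Solve the quadratic x^2 + 13x + 42 = 0: discriminant = 13^2 - 4(1)(42) = 169 - 168 = 1.
sqrt(1) = 1, so x = (-13 ± 1)/2: x = -6 or x = -7.
Collecting all roots found:

x = -7, x = -6, x = 4


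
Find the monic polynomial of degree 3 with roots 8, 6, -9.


A monic polynomial with roots 8, 6, -9 is:
p(x) = (x - 8)(x - 6)(x + 9)
After multiplying by (x - 8): x - 8
After multiplying by (x - 6): x^2 - 14x + 48
After multiplying by (x + 9): x^3 - 5x^2 - 78x + 432

x^3 - 5x^2 - 78x + 432


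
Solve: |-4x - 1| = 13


An absolute value equation |expr| = 13 gives two cases:
Case 1: -4x - 1 = 13
  -4x = 14, so x = -7/2
Case 2: -4x - 1 = -13
  -4x = -12, so x = 3

x = -7/2, x = 3


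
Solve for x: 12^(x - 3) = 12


Express both sides with the same base.
12 = 12^1
Since the bases match, equate exponents: x - 3 = 1
So x = 1 - (-3) = 4

x = 4


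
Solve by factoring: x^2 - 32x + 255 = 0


We need two numbers that multiply to 255 and add to -32.
Those numbers are -15 and -17 (since (-15) * (-17) = 255 and (-15) + (-17) = -32).
So x^2 - 32x + 255 = (x - 15)(x - 17) = 0
Setting each factor to zero: x = 15 or x = 17

x = 15, x = 17


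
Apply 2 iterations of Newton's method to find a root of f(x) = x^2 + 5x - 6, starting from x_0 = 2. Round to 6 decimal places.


Newton's method: x_(n+1) = x_n - f(x_n)/f'(x_n)
f(x) = x^2 + 5x - 6
f'(x) = 2x + 5

Iteration 1:
  f(2.000000) = 8.000000
  f'(2.000000) = 9.000000
  x_1 = 2.000000 - (8.000000)/(9.000000) = 1.111111

Iteration 2:
  f(1.111111) = 0.790123
  f'(1.111111) = 7.222222
  x_2 = 1.111111 - (0.790123)/(7.222222) = 1.001709

x_2 = 1.001709


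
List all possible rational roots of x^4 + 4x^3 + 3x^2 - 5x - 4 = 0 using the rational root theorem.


Rational root theorem: possible roots are ±p/q where:
  p divides the constant term (-4): p ∈ {1, 2, 4}
  q divides the leading coefficient (1): q ∈ {1}

All possible rational roots: -4, -2, -1, 1, 2, 4

-4, -2, -1, 1, 2, 4


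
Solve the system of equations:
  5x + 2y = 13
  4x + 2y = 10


Using Cramer's rule:
Determinant D = (5)(2) - (4)(2) = 10 - 8 = 2
Dx = (13)(2) - (10)(2) = 26 - 20 = 6
Dy = (5)(10) - (4)(13) = 50 - 52 = -2
x = Dx/D = 6/2 = 3
y = Dy/D = -2/2 = -1

x = 3, y = -1


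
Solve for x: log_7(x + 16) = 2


Convert to exponential form: x + 16 = 7^2 = 49
x = 49 - 16 = 33
Check: log_7(33 + 16) = log_7(49) = log_7(49) = 2 ✓

x = 33


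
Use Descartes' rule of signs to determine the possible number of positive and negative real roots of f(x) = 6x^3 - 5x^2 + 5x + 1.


Descartes' rule of signs:

For positive roots, count sign changes in f(x) = 6x^3 - 5x^2 + 5x + 1:
Signs of coefficients: +, -, +, +
Number of sign changes: 2
Possible positive real roots: 2, 0

For negative roots, examine f(-x) = -6x^3 - 5x^2 - 5x + 1:
Signs of coefficients: -, -, -, +
Number of sign changes: 1
Possible negative real roots: 1

Positive roots: 2 or 0; Negative roots: 1


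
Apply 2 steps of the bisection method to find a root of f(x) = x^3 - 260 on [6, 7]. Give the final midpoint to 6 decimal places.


f(x) = x^3 - 260
f(6) = -44 < 0
f(7) = 83 > 0

Step 1: midpoint = (6.000000 + 7.000000)/2 = 6.500000
  f(6.500000) = 14.625000
  f(mid) > 0, so root is in [6.000000, 6.500000]

Step 2: midpoint = (6.000000 + 6.500000)/2 = 6.250000
  f(6.250000) = -15.859375
  f(mid) < 0, so root is in [6.250000, 6.500000]

midpoint = 6.250000


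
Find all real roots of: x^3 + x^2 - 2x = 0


The constant term is 0, so x = 0 is a root. Factor out x:
  x(x^2 + x - 2) = 0
Solve the quadratic x^2 + x - 2 = 0: discriminant = 1^2 - 4(1)(-2) = 1 + 8 = 9.
sqrt(9) = 3, so x = (-1 ± 3)/2: x = 1 or x = -2.

x = -2, x = 0, x = 1


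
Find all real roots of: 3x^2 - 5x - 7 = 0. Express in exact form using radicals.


Using the quadratic formula: x = (-b ± sqrt(b^2 - 4ac)) / (2a)
Here a = 3, b = -5, c = -7
Discriminant = b^2 - 4ac = (-5)^2 - 4(3)(-7) = 25 + 84 = 109
Since discriminant = 109 > 0, there are two real roots.
x = (5 ± sqrt(109)) / 6
Numerically: x ≈ 2.5734 or x ≈ -0.9067

x = (5 + sqrt(109)) / 6 or x = (5 - sqrt(109)) / 6


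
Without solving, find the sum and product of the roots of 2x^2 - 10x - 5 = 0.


By Vieta's formulas for ax^2 + bx + c = 0:
  Sum of roots = -b/a
  Product of roots = c/a

Here a = 2, b = -10, c = -5
Sum = -(-10)/2 = 5
Product = -5/2 = -5/2

Sum = 5, Product = -5/2


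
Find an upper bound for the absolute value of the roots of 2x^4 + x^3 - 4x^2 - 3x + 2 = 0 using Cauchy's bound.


Cauchy's bound: all roots r satisfy |r| <= 1 + max(|a_i/a_n|) for i = 0,...,n-1
where a_n is the leading coefficient.

Coefficients: [2, 1, -4, -3, 2]
Leading coefficient a_n = 2
Ratios |a_i/a_n|: 1/2, 2, 3/2, 1
Maximum ratio: 2
Cauchy's bound: |r| <= 1 + 2 = 3

Upper bound = 3


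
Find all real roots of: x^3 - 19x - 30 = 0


Let p(x) = x^3 - 19x - 30. By the rational root theorem (leading coefficient 1), any rational root is an integer divisor of 30: try ±1, ±2, ... in turn.
Test x = 1: value = -48 ≠ 0.
Test x = -1: value = -12 ≠ 0.
Test x = 2: value = -60 ≠ 0.
Test x = -2: value = 0 ✓, so (x + 2) is a factor.
Synthetic division by (x + 2): bring down 1; 1(-2) + 0 = -2; (-2)(-2) - 19 = -15; (-15)(-2) - 30 = 0 → quotient x^2 - 2x - 15, remainder 0.
Solve the quadratic x^2 - 2x - 15 = 0: discriminant = (-2)^2 - 4(1)(-15) = 4 + 60 = 64.
sqrt(64) = 8, so x = (2 ± 8)/2: x = 5 or x = -3.

x = -3, x = -2, x = 5


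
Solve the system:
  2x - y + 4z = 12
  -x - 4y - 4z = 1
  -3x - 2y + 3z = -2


Using Cramer's rule. Expand each determinant along the first row.
D  = 2*[(-4)*3 - (-4)*(-2)] - (-1)*[(-1)*3 - (-4)*(-3)] + 4*[(-1)*(-2) - (-4)*(-3)]
  = 2*(-20) - (-1)*(-15) + 4*(-10) = -95
Dx = 12*[(-4)*3 - (-4)*(-2)] - (-1)*[1*3 - (-4)*(-2)] + 4*[1*(-2) - (-4)*(-2)]
  = 12*(-20) - (-1)*(-5) + 4*(-10) = -285
Dy = 2*[1*3 - (-4)*(-2)] - 12*[(-1)*3 - (-4)*(-3)] + 4*[(-1)*(-2) - 1*(-3)]
  = 2*(-5) - 12*(-15) + 4*(5) = 190
Dz = 2*[(-4)*(-2) - 1*(-2)] - (-1)*[(-1)*(-2) - 1*(-3)] + 12*[(-1)*(-2) - (-4)*(-3)]
  = 2*(10) - (-1)*(5) + 12*(-10) = -95
x = Dx/D = -285/-95 = 3, y = Dy/D = 190/-95 = -2, z = Dz/D = -95/-95 = 1
Check eq1: (2)(3) + (-1)(-2) + (4)(1) = 12 = 12 ✓
Check eq2: (-1)(3) + (-4)(-2) + (-4)(1) = 1 = 1 ✓
Check eq3: (-3)(3) + (-2)(-2) + (3)(1) = -2 = -2 ✓

x = 3, y = -2, z = 1


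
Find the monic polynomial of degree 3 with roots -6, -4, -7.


A monic polynomial with roots -6, -4, -7 is:
p(x) = (x + 6)(x + 4)(x + 7)
After multiplying by (x + 6): x + 6
After multiplying by (x + 4): x^2 + 10x + 24
After multiplying by (x + 7): x^3 + 17x^2 + 94x + 168

x^3 + 17x^2 + 94x + 168


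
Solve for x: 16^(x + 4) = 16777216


Express both sides with the same base.
16777216 = 16^6
Since the bases match, equate exponents: x + 4 = 6
So x = 6 - (4) = 2

x = 2


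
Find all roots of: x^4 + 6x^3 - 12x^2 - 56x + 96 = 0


Let p(x) = x^4 + 6x^3 - 12x^2 - 56x + 96. By the rational root theorem (leading coefficient 1), any rational root is an integer divisor of 96: try ±1, ±2, ... in turn.
Test x = 1: value = 35 ≠ 0.
Test x = -1: value = 135 ≠ 0.
Test x = 2: value = 0 ✓, so (x - 2) is a factor.
Synthetic division by (x - 2): bring down 1; 1(2) + 6 = 8; 8(2) - 12 = 4; 4(2) - 56 = -48; (-48)(2) + 96 = 0 → quotient x^3 + 8x^2 + 4x - 48, remainder 0.
Continue with the quotient x^3 + 8x^2 + 4x - 48 (candidates must divide 48; re-test x = 2 first in case it repeats).
Test x = 2: value = 0 ✓, so (x - 2) is a factor.
Synthetic division by (x - 2): bring down 1; 1(2) + 8 = 10; 10(2) + 4 = 24; 24(2) - 48 = 0 → quotient x^2 + 10x + 24, remainder 0.
Solve the quadratic x^2 + 10x + 24 = 0: discriminant = 10^2 - 4(1)(24) = 100 - 96 = 4.
sqrt(4) = 2, so x = (-10 ± 2)/2: x = -4 or x = -6.
Collecting all roots found:

x = -6, x = -4, x = 2 (multiplicity 2)


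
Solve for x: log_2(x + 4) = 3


Convert to exponential form: x + 4 = 2^3 = 8
x = 8 - 4 = 4
Check: log_2(4 + 4) = log_2(8) = log_2(8) = 3 ✓

x = 4


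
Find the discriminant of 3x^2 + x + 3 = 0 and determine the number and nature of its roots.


For ax^2 + bx + c = 0, discriminant D = b^2 - 4ac
Here a = 3, b = 1, c = 3
D = (1)^2 - 4(3)(3) = 1 - 36 = -35

D = -35 < 0
The equation has no real roots (2 complex conjugate roots).

Discriminant = -35, no real roots (2 complex conjugate roots)


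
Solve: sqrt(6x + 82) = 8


Square both sides: 6x + 82 = 8^2 = 64
6x = 64 - 82 = -18
x = -3
Check: sqrt(6*(-3) + 82) = sqrt(64) = 8 ✓

x = -3


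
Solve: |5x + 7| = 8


An absolute value equation |expr| = 8 gives two cases:
Case 1: 5x + 7 = 8
  5x = 1, so x = 1/5
Case 2: 5x + 7 = -8
  5x = -15, so x = -3

x = -3, x = 1/5


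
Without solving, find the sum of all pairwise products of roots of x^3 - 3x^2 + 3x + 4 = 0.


By Vieta's formulas for x^3 + bx^2 + cx + d = 0:
  r1 + r2 + r3 = -b/a = 3
  r1*r2 + r1*r3 + r2*r3 = c/a = 3
  r1*r2*r3 = -d/a = -4


Sum of pairwise products = 3


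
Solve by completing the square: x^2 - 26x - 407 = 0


Start: x^2 - 26x - 407 = 0
Move constant: x^2 - 26x = 407
Half of -26 is -13, squared is 169
Add 169 to both sides: x^2 - 26x + 169 = 576
(x - 13)^2 = 576
x - 13 = ±24
x = 13 + 24 = 37 or x = 13 - 24 = -11

x = -11, x = 37


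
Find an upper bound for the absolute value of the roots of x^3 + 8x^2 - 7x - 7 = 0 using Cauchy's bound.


Cauchy's bound: all roots r satisfy |r| <= 1 + max(|a_i/a_n|) for i = 0,...,n-1
where a_n is the leading coefficient.

Coefficients: [1, 8, -7, -7]
Leading coefficient a_n = 1
Ratios |a_i/a_n|: 8, 7, 7
Maximum ratio: 8
Cauchy's bound: |r| <= 1 + 8 = 9

Upper bound = 9


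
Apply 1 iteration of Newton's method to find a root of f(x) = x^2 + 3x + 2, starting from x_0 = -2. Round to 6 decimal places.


Newton's method: x_(n+1) = x_n - f(x_n)/f'(x_n)
f(x) = x^2 + 3x + 2
f'(x) = 2x + 3

Iteration 1:
  f(-2.000000) = 0.000000
  f'(-2.000000) = -1.000000
  x_1 = -2.000000 - (0.000000)/(-1.000000) = -2.000000

x_1 = -2.000000


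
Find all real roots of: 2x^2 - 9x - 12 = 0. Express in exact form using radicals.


Using the quadratic formula: x = (-b ± sqrt(b^2 - 4ac)) / (2a)
Here a = 2, b = -9, c = -12
Discriminant = b^2 - 4ac = (-9)^2 - 4(2)(-12) = 81 + 96 = 177
Since discriminant = 177 > 0, there are two real roots.
x = (9 ± sqrt(177)) / 4
Numerically: x ≈ 5.5760 or x ≈ -1.0760

x = (9 + sqrt(177)) / 4 or x = (9 - sqrt(177)) / 4


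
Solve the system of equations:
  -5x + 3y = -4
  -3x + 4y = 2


Using Cramer's rule:
Determinant D = (-5)(4) - (-3)(3) = -20 + 9 = -11
Dx = (-4)(4) - (2)(3) = -16 - 6 = -22
Dy = (-5)(2) - (-3)(-4) = -10 - 12 = -22
x = Dx/D = -22/-11 = 2
y = Dy/D = -22/-11 = 2

x = 2, y = 2


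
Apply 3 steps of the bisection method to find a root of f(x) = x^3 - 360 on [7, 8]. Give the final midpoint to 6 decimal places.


f(x) = x^3 - 360
f(7) = -17 < 0
f(8) = 152 > 0

Step 1: midpoint = (7.000000 + 8.000000)/2 = 7.500000
  f(7.500000) = 61.875000
  f(mid) > 0, so root is in [7.000000, 7.500000]

Step 2: midpoint = (7.000000 + 7.500000)/2 = 7.250000
  f(7.250000) = 21.078125
  f(mid) > 0, so root is in [7.000000, 7.250000]

Step 3: midpoint = (7.000000 + 7.250000)/2 = 7.125000
  f(7.125000) = 1.705078
  f(mid) > 0, so root is in [7.000000, 7.125000]

midpoint = 7.125000


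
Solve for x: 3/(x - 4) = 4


Multiply both sides by (x - 4): 3 = 4(x - 4)
Distribute: 3 = 4x - 16
4x = 3 + 16 = 19
x = 19/4

x = 19/4


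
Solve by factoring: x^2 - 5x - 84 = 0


We need two numbers that multiply to -84 and add to -5.
Those numbers are -12 and 7 (since (-12) * 7 = -84 and (-12) + 7 = -5).
So x^2 - 5x - 84 = (x - 12)(x + 7) = 0
Setting each factor to zero: x = 12 or x = -7

x = -7, x = 12


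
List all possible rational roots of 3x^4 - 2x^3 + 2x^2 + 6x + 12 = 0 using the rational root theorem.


Rational root theorem: possible roots are ±p/q where:
  p divides the constant term (12): p ∈ {1, 2, 3, 4, 6, 12}
  q divides the leading coefficient (3): q ∈ {1, 3}

All possible rational roots: -12, -6, -4, -3, -2, -4/3, -1, -2/3, -1/3, 1/3, 2/3, 1, 4/3, 2, 3, 4, 6, 12

-12, -6, -4, -3, -2, -4/3, -1, -2/3, -1/3, 1/3, 2/3, 1, 4/3, 2, 3, 4, 6, 12


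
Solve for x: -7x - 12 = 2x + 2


Starting with: -7x - 12 = 2x + 2
Move all x terms to left: (-7 - 2)x = 2 + 12
Simplify: -9x = 14
Divide both sides by -9: x = -14/9

x = -14/9


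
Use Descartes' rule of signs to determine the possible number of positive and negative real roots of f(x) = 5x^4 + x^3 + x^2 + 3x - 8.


Descartes' rule of signs:

For positive roots, count sign changes in f(x) = 5x^4 + x^3 + x^2 + 3x - 8:
Signs of coefficients: +, +, +, +, -
Number of sign changes: 1
Possible positive real roots: 1

For negative roots, examine f(-x) = 5x^4 - x^3 + x^2 - 3x - 8:
Signs of coefficients: +, -, +, -, -
Number of sign changes: 3
Possible negative real roots: 3, 1

Positive roots: 1; Negative roots: 3 or 1


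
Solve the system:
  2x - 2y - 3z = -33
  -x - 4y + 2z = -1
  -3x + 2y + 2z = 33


Using Cramer's rule. Expand each determinant along the first row.
D  = 2*[(-4)*2 - 2*2] - (-2)*[(-1)*2 - 2*(-3)] + (-3)*[(-1)*2 - (-4)*(-3)]
  = 2*(-12) - (-2)*(4) + (-3)*(-14) = 26
Dx = (-33)*[(-4)*2 - 2*2] - (-2)*[(-1)*2 - 2*33] + (-3)*[(-1)*2 - (-4)*33]
  = (-33)*(-12) - (-2)*(-68) + (-3)*(130) = -130
Dy = 2*[(-1)*2 - 2*33] - (-33)*[(-1)*2 - 2*(-3)] + (-3)*[(-1)*33 - (-1)*(-3)]
  = 2*(-68) - (-33)*(4) + (-3)*(-36) = 104
Dz = 2*[(-4)*33 - (-1)*2] - (-2)*[(-1)*33 - (-1)*(-3)] + (-33)*[(-1)*2 - (-4)*(-3)]
  = 2*(-130) - (-2)*(-36) + (-33)*(-14) = 130
x = Dx/D = -130/26 = -5, y = Dy/D = 104/26 = 4, z = Dz/D = 130/26 = 5
Check eq1: (2)(-5) + (-2)(4) + (-3)(5) = -33 = -33 ✓
Check eq2: (-1)(-5) + (-4)(4) + (2)(5) = -1 = -1 ✓
Check eq3: (-3)(-5) + (2)(4) + (2)(5) = 33 = 33 ✓

x = -5, y = 4, z = 5


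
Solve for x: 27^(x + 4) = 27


Express both sides with the same base.
27 = 27^1
Since the bases match, equate exponents: x + 4 = 1
So x = 1 - (4) = -3

x = -3


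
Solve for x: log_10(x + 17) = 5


Convert to exponential form: x + 17 = 10^5 = 100000
x = 100000 - 17 = 99983
Check: log_10(99983 + 17) = log_10(100000) = log_10(100000) = 5 ✓

x = 99983


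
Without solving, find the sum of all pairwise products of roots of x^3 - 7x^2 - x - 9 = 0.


By Vieta's formulas for x^3 + bx^2 + cx + d = 0:
  r1 + r2 + r3 = -b/a = 7
  r1*r2 + r1*r3 + r2*r3 = c/a = -1
  r1*r2*r3 = -d/a = 9


Sum of pairwise products = -1


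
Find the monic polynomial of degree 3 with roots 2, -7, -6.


A monic polynomial with roots 2, -7, -6 is:
p(x) = (x - 2)(x + 7)(x + 6)
After multiplying by (x - 2): x - 2
After multiplying by (x + 7): x^2 + 5x - 14
After multiplying by (x + 6): x^3 + 11x^2 + 16x - 84

x^3 + 11x^2 + 16x - 84


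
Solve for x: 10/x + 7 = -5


Subtract 7 from both sides: 10/x = -12
Multiply both sides by x: 10 = -12 * x
Divide by -12: x = -5/6

x = -5/6


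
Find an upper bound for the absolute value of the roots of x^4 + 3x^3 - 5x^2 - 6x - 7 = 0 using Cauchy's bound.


Cauchy's bound: all roots r satisfy |r| <= 1 + max(|a_i/a_n|) for i = 0,...,n-1
where a_n is the leading coefficient.

Coefficients: [1, 3, -5, -6, -7]
Leading coefficient a_n = 1
Ratios |a_i/a_n|: 3, 5, 6, 7
Maximum ratio: 7
Cauchy's bound: |r| <= 1 + 7 = 8

Upper bound = 8


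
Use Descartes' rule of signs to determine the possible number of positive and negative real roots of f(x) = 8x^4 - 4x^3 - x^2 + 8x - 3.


Descartes' rule of signs:

For positive roots, count sign changes in f(x) = 8x^4 - 4x^3 - x^2 + 8x - 3:
Signs of coefficients: +, -, -, +, -
Number of sign changes: 3
Possible positive real roots: 3, 1

For negative roots, examine f(-x) = 8x^4 + 4x^3 - x^2 - 8x - 3:
Signs of coefficients: +, +, -, -, -
Number of sign changes: 1
Possible negative real roots: 1

Positive roots: 3 or 1; Negative roots: 1


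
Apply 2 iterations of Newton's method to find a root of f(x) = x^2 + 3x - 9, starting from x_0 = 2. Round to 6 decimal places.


Newton's method: x_(n+1) = x_n - f(x_n)/f'(x_n)
f(x) = x^2 + 3x - 9
f'(x) = 2x + 3

Iteration 1:
  f(2.000000) = 1.000000
  f'(2.000000) = 7.000000
  x_1 = 2.000000 - (1.000000)/(7.000000) = 1.857143

Iteration 2:
  f(1.857143) = 0.020408
  f'(1.857143) = 6.714286
  x_2 = 1.857143 - (0.020408)/(6.714286) = 1.854103

x_2 = 1.854103


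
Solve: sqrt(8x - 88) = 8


Square both sides: 8x - 88 = 8^2 = 64
8x = 64 + 88 = 152
x = 19
Check: sqrt(8*19 - 88) = sqrt(64) = 8 ✓

x = 19


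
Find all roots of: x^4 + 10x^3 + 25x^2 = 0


The lowest-degree term is x^2, so x = 0 is a root with multiplicity 2. Factor out x^2:
  x^2 + 10x + 25 = 0
Solve the quadratic x^2 + 10x + 25 = 0: discriminant = 10^2 - 4(1)(25) = 100 - 100 = 0.
Discriminant = 0, so a double root: x = -10/2 = -5.
Collecting all roots found:

x = -5 (multiplicity 2), x = 0 (multiplicity 2)


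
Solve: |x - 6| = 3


An absolute value equation |expr| = 3 gives two cases:
Case 1: x - 6 = 3
  x = 9, so x = 9
Case 2: x - 6 = -3
  x = 3, so x = 3

x = 3, x = 9


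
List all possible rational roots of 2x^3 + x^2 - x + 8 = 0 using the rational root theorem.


Rational root theorem: possible roots are ±p/q where:
  p divides the constant term (8): p ∈ {1, 2, 4, 8}
  q divides the leading coefficient (2): q ∈ {1, 2}

All possible rational roots: -8, -4, -2, -1, -1/2, 1/2, 1, 2, 4, 8

-8, -4, -2, -1, -1/2, 1/2, 1, 2, 4, 8


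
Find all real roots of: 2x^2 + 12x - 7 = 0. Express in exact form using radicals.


Using the quadratic formula: x = (-b ± sqrt(b^2 - 4ac)) / (2a)
Here a = 2, b = 12, c = -7
Discriminant = b^2 - 4ac = 12^2 - 4(2)(-7) = 144 + 56 = 200
Since discriminant = 200 > 0, there are two real roots.
x = (-12 ± 10*sqrt(2)) / 4
Simplifying: x = (-6 ± 5*sqrt(2)) / 2
Numerically: x ≈ 0.5355 or x ≈ -6.5355

x = (-6 + 5*sqrt(2)) / 2 or x = (-6 - 5*sqrt(2)) / 2


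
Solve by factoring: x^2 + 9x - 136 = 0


We need two numbers that multiply to -136 and add to 9.
Those numbers are 17 and -8 (since 17 * (-8) = -136 and 17 + (-8) = 9).
So x^2 + 9x - 136 = (x + 17)(x - 8) = 0
Setting each factor to zero: x = -17 or x = 8

x = -17, x = 8


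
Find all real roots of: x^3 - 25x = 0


The constant term is 0, so x = 0 is a root. Factor out x:
  x(x^2 - 25) = 0
Solve the quadratic x^2 - 25 = 0: discriminant = 0^2 - 4(1)(-25) = 0 + 100 = 100.
sqrt(100) = 10, so x = (0 ± 10)/2: x = 5 or x = -5.

x = -5, x = 0, x = 5


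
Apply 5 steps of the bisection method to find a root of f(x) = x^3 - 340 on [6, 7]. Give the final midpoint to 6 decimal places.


f(x) = x^3 - 340
f(6) = -124 < 0
f(7) = 3 > 0

Step 1: midpoint = (6.000000 + 7.000000)/2 = 6.500000
  f(6.500000) = -65.375000
  f(mid) < 0, so root is in [6.500000, 7.000000]

Step 2: midpoint = (6.500000 + 7.000000)/2 = 6.750000
  f(6.750000) = -32.453125
  f(mid) < 0, so root is in [6.750000, 7.000000]

Step 3: midpoint = (6.750000 + 7.000000)/2 = 6.875000
  f(6.875000) = -15.048828
  f(mid) < 0, so root is in [6.875000, 7.000000]

Step 4: midpoint = (6.875000 + 7.000000)/2 = 6.937500
  f(6.937500) = -6.105713
  f(mid) < 0, so root is in [6.937500, 7.000000]

Step 5: midpoint = (6.937500 + 7.000000)/2 = 6.968750
  f(6.968750) = -1.573273
  f(mid) < 0, so root is in [6.968750, 7.000000]

midpoint = 6.968750


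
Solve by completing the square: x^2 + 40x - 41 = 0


Start: x^2 + 40x - 41 = 0
Move constant: x^2 + 40x = 41
Half of 40 is 20, squared is 400
Add 400 to both sides: x^2 + 40x + 400 = 441
(x + 20)^2 = 441
x + 20 = ±21
x = -20 + 21 = 1 or x = -20 - 21 = -41

x = -41, x = 1


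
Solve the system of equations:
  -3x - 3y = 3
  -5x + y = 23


Using Cramer's rule:
Determinant D = (-3)(1) - (-5)(-3) = -3 - 15 = -18
Dx = (3)(1) - (23)(-3) = 3 + 69 = 72
Dy = (-3)(23) - (-5)(3) = -69 + 15 = -54
x = Dx/D = 72/-18 = -4
y = Dy/D = -54/-18 = 3

x = -4, y = 3


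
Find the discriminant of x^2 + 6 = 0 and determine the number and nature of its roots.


For ax^2 + bx + c = 0, discriminant D = b^2 - 4ac
Here a = 1, b = 0, c = 6
D = (0)^2 - 4(1)(6) = 0 - 24 = -24

D = -24 < 0
The equation has no real roots (2 complex conjugate roots).

Discriminant = -24, no real roots (2 complex conjugate roots)


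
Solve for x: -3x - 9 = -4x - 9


Starting with: -3x - 9 = -4x - 9
Move all x terms to left: (-3 + 4)x = -9 + 9
Simplify: x = 0
Divide both sides by 1: x = 0

x = 0


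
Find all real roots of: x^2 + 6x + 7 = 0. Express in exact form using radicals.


Using the quadratic formula: x = (-b ± sqrt(b^2 - 4ac)) / (2a)
Here a = 1, b = 6, c = 7
Discriminant = b^2 - 4ac = 6^2 - 4(1)(7) = 36 - 28 = 8
Since discriminant = 8 > 0, there are two real roots.
x = (-6 ± 2*sqrt(2)) / 2
Simplifying: x = -3 ± sqrt(2)
Numerically: x ≈ -1.5858 or x ≈ -4.4142

x = -3 + sqrt(2) or x = -3 - sqrt(2)


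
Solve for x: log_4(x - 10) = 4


Convert to exponential form: x - 10 = 4^4 = 256
x = 256 + 10 = 266
Check: log_4(266 - 10) = log_4(256) = log_4(256) = 4 ✓

x = 266


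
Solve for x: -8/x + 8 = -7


Subtract 8 from both sides: -8/x = -15
Multiply both sides by x: -8 = -15 * x
Divide by -15: x = 8/15

x = 8/15


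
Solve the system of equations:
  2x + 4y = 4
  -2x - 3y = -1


Using Cramer's rule:
Determinant D = (2)(-3) - (-2)(4) = -6 + 8 = 2
Dx = (4)(-3) - (-1)(4) = -12 + 4 = -8
Dy = (2)(-1) - (-2)(4) = -2 + 8 = 6
x = Dx/D = -8/2 = -4
y = Dy/D = 6/2 = 3

x = -4, y = 3


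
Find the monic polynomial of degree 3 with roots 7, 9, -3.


A monic polynomial with roots 7, 9, -3 is:
p(x) = (x - 7)(x - 9)(x + 3)
After multiplying by (x - 7): x - 7
After multiplying by (x - 9): x^2 - 16x + 63
After multiplying by (x + 3): x^3 - 13x^2 + 15x + 189

x^3 - 13x^2 + 15x + 189


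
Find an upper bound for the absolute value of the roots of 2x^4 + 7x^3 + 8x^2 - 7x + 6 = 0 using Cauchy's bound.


Cauchy's bound: all roots r satisfy |r| <= 1 + max(|a_i/a_n|) for i = 0,...,n-1
where a_n is the leading coefficient.

Coefficients: [2, 7, 8, -7, 6]
Leading coefficient a_n = 2
Ratios |a_i/a_n|: 7/2, 4, 7/2, 3
Maximum ratio: 4
Cauchy's bound: |r| <= 1 + 4 = 5

Upper bound = 5


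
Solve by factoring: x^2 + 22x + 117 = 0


We need two numbers that multiply to 117 and add to 22.
Those numbers are 9 and 13 (since 9 * 13 = 117 and 9 + 13 = 22).
So x^2 + 22x + 117 = (x + 9)(x + 13) = 0
Setting each factor to zero: x = -9 or x = -13

x = -13, x = -9


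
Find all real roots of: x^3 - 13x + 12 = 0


Let p(x) = x^3 - 13x + 12. By the rational root theorem (leading coefficient 1), any rational root is an integer divisor of 12: try ±1, ±2, ... in turn.
Test x = 1: value = 0 ✓, so (x - 1) is a factor.
Synthetic division by (x - 1): bring down 1; 1(1) + 0 = 1; 1(1) - 13 = -12; (-12)(1) + 12 = 0 → quotient x^2 + x - 12, remainder 0.
Solve the quadratic x^2 + x - 12 = 0: discriminant = 1^2 - 4(1)(-12) = 1 + 48 = 49.
sqrt(49) = 7, so x = (-1 ± 7)/2: x = 3 or x = -4.

x = -4, x = 1, x = 3


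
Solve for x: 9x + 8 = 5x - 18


Starting with: 9x + 8 = 5x - 18
Move all x terms to left: (9 - 5)x = -18 - 8
Simplify: 4x = -26
Divide both sides by 4: x = -13/2

x = -13/2


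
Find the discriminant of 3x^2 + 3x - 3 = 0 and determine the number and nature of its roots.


For ax^2 + bx + c = 0, discriminant D = b^2 - 4ac
Here a = 3, b = 3, c = -3
D = (3)^2 - 4(3)(-3) = 9 + 36 = 45

D = 45 > 0 but not a perfect square
The equation has 2 distinct real irrational roots.

Discriminant = 45, 2 distinct real irrational roots


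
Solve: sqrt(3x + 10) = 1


Square both sides: 3x + 10 = 1^2 = 1
3x = 1 - 10 = -9
x = -3
Check: sqrt(3*(-3) + 10) = sqrt(1) = 1 ✓

x = -3


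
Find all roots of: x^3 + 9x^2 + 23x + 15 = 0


Let p(x) = x^3 + 9x^2 + 23x + 15. By the rational root theorem (leading coefficient 1), any rational root is an integer divisor of 15: try ±1, ±2, ... in turn.
Test x = 1: value = 48 ≠ 0.
Test x = -1: value = 0 ✓, so (x + 1) is a factor.
Synthetic division by (x + 1): bring down 1; 1(-1) + 9 = 8; 8(-1) + 23 = 15; 15(-1) + 15 = 0 → quotient x^2 + 8x + 15, remainder 0.
Solve the quadratic x^2 + 8x + 15 = 0: discriminant = 8^2 - 4(1)(15) = 64 - 60 = 4.
sqrt(4) = 2, so x = (-8 ± 2)/2: x = -3 or x = -5.
Collecting all roots found:

x = -5, x = -3, x = -1


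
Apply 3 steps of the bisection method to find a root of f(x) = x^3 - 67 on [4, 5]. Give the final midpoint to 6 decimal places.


f(x) = x^3 - 67
f(4) = -3 < 0
f(5) = 58 > 0

Step 1: midpoint = (4.000000 + 5.000000)/2 = 4.500000
  f(4.500000) = 24.125000
  f(mid) > 0, so root is in [4.000000, 4.500000]

Step 2: midpoint = (4.000000 + 4.500000)/2 = 4.250000
  f(4.250000) = 9.765625
  f(mid) > 0, so root is in [4.000000, 4.250000]

Step 3: midpoint = (4.000000 + 4.250000)/2 = 4.125000
  f(4.125000) = 3.189453
  f(mid) > 0, so root is in [4.000000, 4.125000]

midpoint = 4.125000


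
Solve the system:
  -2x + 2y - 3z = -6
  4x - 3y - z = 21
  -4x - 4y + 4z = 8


Using Cramer's rule. Expand each determinant along the first row.
D  = (-2)*[(-3)*4 - (-1)*(-4)] - 2*[4*4 - (-1)*(-4)] + (-3)*[4*(-4) - (-3)*(-4)]
  = (-2)*(-16) - 2*(12) + (-3)*(-28) = 92
Dx = (-6)*[(-3)*4 - (-1)*(-4)] - 2*[21*4 - (-1)*8] + (-3)*[21*(-4) - (-3)*8]
  = (-6)*(-16) - 2*(92) + (-3)*(-60) = 92
Dy = (-2)*[21*4 - (-1)*8] - (-6)*[4*4 - (-1)*(-4)] + (-3)*[4*8 - 21*(-4)]
  = (-2)*(92) - (-6)*(12) + (-3)*(116) = -460
Dz = (-2)*[(-3)*8 - 21*(-4)] - 2*[4*8 - 21*(-4)] + (-6)*[4*(-4) - (-3)*(-4)]
  = (-2)*(60) - 2*(116) + (-6)*(-28) = -184
x = Dx/D = 92/92 = 1, y = Dy/D = -460/92 = -5, z = Dz/D = -184/92 = -2
Check eq1: (-2)(1) + (2)(-5) + (-3)(-2) = -6 = -6 ✓
Check eq2: (4)(1) + (-3)(-5) + (-1)(-2) = 21 = 21 ✓
Check eq3: (-4)(1) + (-4)(-5) + (4)(-2) = 8 = 8 ✓

x = 1, y = -5, z = -2


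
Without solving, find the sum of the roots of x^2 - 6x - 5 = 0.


By Vieta's formulas for ax^2 + bx + c = 0:
  Sum of roots = -b/a
  Product of roots = c/a

Here a = 1, b = -6, c = -5
Sum = -(-6)/1 = 6
Product = -5/1 = -5

Sum = 6


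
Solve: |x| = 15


An absolute value equation |expr| = 15 gives two cases:
Case 1: x = 15
  x = 15, so x = 15
Case 2: x = -15
  x = -15, so x = -15

x = -15, x = 15


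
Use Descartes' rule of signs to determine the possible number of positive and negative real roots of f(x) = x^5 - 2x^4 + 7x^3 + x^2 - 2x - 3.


Descartes' rule of signs:

For positive roots, count sign changes in f(x) = x^5 - 2x^4 + 7x^3 + x^2 - 2x - 3:
Signs of coefficients: +, -, +, +, -, -
Number of sign changes: 3
Possible positive real roots: 3, 1

For negative roots, examine f(-x) = -x^5 - 2x^4 - 7x^3 + x^2 + 2x - 3:
Signs of coefficients: -, -, -, +, +, -
Number of sign changes: 2
Possible negative real roots: 2, 0

Positive roots: 3 or 1; Negative roots: 2 or 0


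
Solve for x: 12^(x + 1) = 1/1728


Express both sides with the same base.
1/1728 = 12^(-3)
Since the bases match, equate exponents: x + 1 = -3
So x = -3 - (1) = -4

x = -4


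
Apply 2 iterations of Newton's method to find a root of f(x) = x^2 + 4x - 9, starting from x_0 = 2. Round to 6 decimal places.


Newton's method: x_(n+1) = x_n - f(x_n)/f'(x_n)
f(x) = x^2 + 4x - 9
f'(x) = 2x + 4

Iteration 1:
  f(2.000000) = 3.000000
  f'(2.000000) = 8.000000
  x_1 = 2.000000 - (3.000000)/(8.000000) = 1.625000

Iteration 2:
  f(1.625000) = 0.140625
  f'(1.625000) = 7.250000
  x_2 = 1.625000 - (0.140625)/(7.250000) = 1.605603

x_2 = 1.605603


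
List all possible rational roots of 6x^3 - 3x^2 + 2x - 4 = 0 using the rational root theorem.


Rational root theorem: possible roots are ±p/q where:
  p divides the constant term (-4): p ∈ {1, 2, 4}
  q divides the leading coefficient (6): q ∈ {1, 2, 3, 6}

All possible rational roots: -4, -2, -4/3, -1, -2/3, -1/2, -1/3, -1/6, 1/6, 1/3, 1/2, 2/3, 1, 4/3, 2, 4

-4, -2, -4/3, -1, -2/3, -1/2, -1/3, -1/6, 1/6, 1/3, 1/2, 2/3, 1, 4/3, 2, 4


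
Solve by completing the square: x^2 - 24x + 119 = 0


Start: x^2 - 24x + 119 = 0
Move constant: x^2 - 24x = -119
Half of -24 is -12, squared is 144
Add 144 to both sides: x^2 - 24x + 144 = 25
(x - 12)^2 = 25
x - 12 = ±5
x = 12 + 5 = 17 or x = 12 - 5 = 7

x = 7, x = 17


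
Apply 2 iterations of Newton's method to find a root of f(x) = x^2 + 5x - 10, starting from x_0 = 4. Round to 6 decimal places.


Newton's method: x_(n+1) = x_n - f(x_n)/f'(x_n)
f(x) = x^2 + 5x - 10
f'(x) = 2x + 5

Iteration 1:
  f(4.000000) = 26.000000
  f'(4.000000) = 13.000000
  x_1 = 4.000000 - (26.000000)/(13.000000) = 2.000000

Iteration 2:
  f(2.000000) = 4.000000
  f'(2.000000) = 9.000000
  x_2 = 2.000000 - (4.000000)/(9.000000) = 1.555556

x_2 = 1.555556


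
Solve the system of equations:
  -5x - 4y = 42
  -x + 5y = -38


Using Cramer's rule:
Determinant D = (-5)(5) - (-1)(-4) = -25 - 4 = -29
Dx = (42)(5) - (-38)(-4) = 210 - 152 = 58
Dy = (-5)(-38) - (-1)(42) = 190 + 42 = 232
x = Dx/D = 58/-29 = -2
y = Dy/D = 232/-29 = -8

x = -2, y = -8


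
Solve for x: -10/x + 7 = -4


Subtract 7 from both sides: -10/x = -11
Multiply both sides by x: -10 = -11 * x
Divide by -11: x = 10/11

x = 10/11


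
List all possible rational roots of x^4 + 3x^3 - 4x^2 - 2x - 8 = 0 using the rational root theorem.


Rational root theorem: possible roots are ±p/q where:
  p divides the constant term (-8): p ∈ {1, 2, 4, 8}
  q divides the leading coefficient (1): q ∈ {1}

All possible rational roots: -8, -4, -2, -1, 1, 2, 4, 8

-8, -4, -2, -1, 1, 2, 4, 8


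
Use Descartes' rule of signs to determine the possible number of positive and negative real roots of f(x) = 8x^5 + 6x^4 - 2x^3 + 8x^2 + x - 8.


Descartes' rule of signs:

For positive roots, count sign changes in f(x) = 8x^5 + 6x^4 - 2x^3 + 8x^2 + x - 8:
Signs of coefficients: +, +, -, +, +, -
Number of sign changes: 3
Possible positive real roots: 3, 1

For negative roots, examine f(-x) = -8x^5 + 6x^4 + 2x^3 + 8x^2 - x - 8:
Signs of coefficients: -, +, +, +, -, -
Number of sign changes: 2
Possible negative real roots: 2, 0

Positive roots: 3 or 1; Negative roots: 2 or 0


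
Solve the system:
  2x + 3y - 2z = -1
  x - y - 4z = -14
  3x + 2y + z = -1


Using Cramer's rule. Expand each determinant along the first row.
D  = 2*[(-1)*1 - (-4)*2] - 3*[1*1 - (-4)*3] + (-2)*[1*2 - (-1)*3]
  = 2*(7) - 3*(13) + (-2)*(5) = -35
Dx = (-1)*[(-1)*1 - (-4)*2] - 3*[(-14)*1 - (-4)*(-1)] + (-2)*[(-14)*2 - (-1)*(-1)]
  = (-1)*(7) - 3*(-18) + (-2)*(-29) = 105
Dy = 2*[(-14)*1 - (-4)*(-1)] - (-1)*[1*1 - (-4)*3] + (-2)*[1*(-1) - (-14)*3]
  = 2*(-18) - (-1)*(13) + (-2)*(41) = -105
Dz = 2*[(-1)*(-1) - (-14)*2] - 3*[1*(-1) - (-14)*3] + (-1)*[1*2 - (-1)*3]
  = 2*(29) - 3*(41) + (-1)*(5) = -70
x = Dx/D = 105/-35 = -3, y = Dy/D = -105/-35 = 3, z = Dz/D = -70/-35 = 2
Check eq1: (2)(-3) + (3)(3) + (-2)(2) = -1 = -1 ✓
Check eq2: (1)(-3) + (-1)(3) + (-4)(2) = -14 = -14 ✓
Check eq3: (3)(-3) + (2)(3) + (1)(2) = -1 = -1 ✓

x = -3, y = 3, z = 2


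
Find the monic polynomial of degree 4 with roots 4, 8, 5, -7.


A monic polynomial with roots 4, 8, 5, -7 is:
p(x) = (x - 4)(x - 8)(x - 5)(x + 7)
After multiplying by (x - 4): x - 4
After multiplying by (x - 8): x^2 - 12x + 32
After multiplying by (x - 5): x^3 - 17x^2 + 92x - 160
After multiplying by (x + 7): x^4 - 10x^3 - 27x^2 + 484x - 1120

x^4 - 10x^3 - 27x^2 + 484x - 1120


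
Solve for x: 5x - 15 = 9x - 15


Starting with: 5x - 15 = 9x - 15
Move all x terms to left: (5 - 9)x = -15 + 15
Simplify: -4x = 0
Divide both sides by -4: x = 0

x = 0


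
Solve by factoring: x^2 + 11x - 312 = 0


We need two numbers that multiply to -312 and add to 11.
Those numbers are -13 and 24 (since (-13) * 24 = -312 and (-13) + 24 = 11).
So x^2 + 11x - 312 = (x - 13)(x + 24) = 0
Setting each factor to zero: x = 13 or x = -24

x = -24, x = 13


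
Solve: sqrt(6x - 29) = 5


Square both sides: 6x - 29 = 5^2 = 25
6x = 25 + 29 = 54
x = 9
Check: sqrt(6*9 - 29) = sqrt(25) = 5 ✓

x = 9


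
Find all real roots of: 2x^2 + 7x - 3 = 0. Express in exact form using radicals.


Using the quadratic formula: x = (-b ± sqrt(b^2 - 4ac)) / (2a)
Here a = 2, b = 7, c = -3
Discriminant = b^2 - 4ac = 7^2 - 4(2)(-3) = 49 + 24 = 73
Since discriminant = 73 > 0, there are two real roots.
x = (-7 ± sqrt(73)) / 4
Numerically: x ≈ 0.3860 or x ≈ -3.8860

x = (-7 + sqrt(73)) / 4 or x = (-7 - sqrt(73)) / 4


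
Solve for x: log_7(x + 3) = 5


Convert to exponential form: x + 3 = 7^5 = 16807
x = 16807 - 3 = 16804
Check: log_7(16804 + 3) = log_7(16807) = log_7(16807) = 5 ✓

x = 16804


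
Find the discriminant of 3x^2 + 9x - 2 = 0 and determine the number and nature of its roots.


For ax^2 + bx + c = 0, discriminant D = b^2 - 4ac
Here a = 3, b = 9, c = -2
D = (9)^2 - 4(3)(-2) = 81 + 24 = 105

D = 105 > 0 but not a perfect square
The equation has 2 distinct real irrational roots.

Discriminant = 105, 2 distinct real irrational roots


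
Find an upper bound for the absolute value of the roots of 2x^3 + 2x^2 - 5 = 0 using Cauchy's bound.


Cauchy's bound: all roots r satisfy |r| <= 1 + max(|a_i/a_n|) for i = 0,...,n-1
where a_n is the leading coefficient.

Coefficients: [2, 2, 0, -5]
Leading coefficient a_n = 2
Ratios |a_i/a_n|: 1, 0, 5/2
Maximum ratio: 5/2
Cauchy's bound: |r| <= 1 + 5/2 = 7/2

Upper bound = 7/2


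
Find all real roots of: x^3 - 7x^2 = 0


The constant term is 0, so x = 0 is a root. Factor out x:
  x(x^2 - 7x) = 0
Solve the quadratic x^2 - 7x = 0: discriminant = (-7)^2 - 4(1)(0) = 49 - 0 = 49.
sqrt(49) = 7, so x = (7 ± 7)/2: x = 7 or x = 0.

x = 0 (multiplicity 2), x = 7


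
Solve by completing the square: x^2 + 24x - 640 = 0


Start: x^2 + 24x - 640 = 0
Move constant: x^2 + 24x = 640
Half of 24 is 12, squared is 144
Add 144 to both sides: x^2 + 24x + 144 = 784
(x + 12)^2 = 784
x + 12 = ±28
x = -12 + 28 = 16 or x = -12 - 28 = -40

x = -40, x = 16


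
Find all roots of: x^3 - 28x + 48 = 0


Let p(x) = x^3 - 28x + 48. By the rational root theorem (leading coefficient 1), any rational root is an integer divisor of 48: try ±1, ±2, ... in turn.
Test x = 1: value = 21 ≠ 0.
Test x = -1: value = 75 ≠ 0.
Test x = 2: value = 0 ✓, so (x - 2) is a factor.
Synthetic division by (x - 2): bring down 1; 1(2) + 0 = 2; 2(2) - 28 = -24; (-24)(2) + 48 = 0 → quotient x^2 + 2x - 24, remainder 0.
Solve the quadratic x^2 + 2x - 24 = 0: discriminant = 2^2 - 4(1)(-24) = 4 + 96 = 100.
sqrt(100) = 10, so x = (-2 ± 10)/2: x = 4 or x = -6.
Collecting all roots found:

x = -6, x = 2, x = 4


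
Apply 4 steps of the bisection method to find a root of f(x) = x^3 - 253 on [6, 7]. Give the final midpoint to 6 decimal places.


f(x) = x^3 - 253
f(6) = -37 < 0
f(7) = 90 > 0

Step 1: midpoint = (6.000000 + 7.000000)/2 = 6.500000
  f(6.500000) = 21.625000
  f(mid) > 0, so root is in [6.000000, 6.500000]

Step 2: midpoint = (6.000000 + 6.500000)/2 = 6.250000
  f(6.250000) = -8.859375
  f(mid) < 0, so root is in [6.250000, 6.500000]

Step 3: midpoint = (6.250000 + 6.500000)/2 = 6.375000
  f(6.375000) = 6.083984
  f(mid) > 0, so root is in [6.250000, 6.375000]

Step 4: midpoint = (6.250000 + 6.375000)/2 = 6.312500
  f(6.312500) = -1.461670
  f(mid) < 0, so root is in [6.312500, 6.375000]

midpoint = 6.312500


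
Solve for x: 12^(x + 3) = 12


Express both sides with the same base.
12 = 12^1
Since the bases match, equate exponents: x + 3 = 1
So x = 1 - (3) = -2

x = -2


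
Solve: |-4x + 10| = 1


An absolute value equation |expr| = 1 gives two cases:
Case 1: -4x + 10 = 1
  -4x = -9, so x = 9/4
Case 2: -4x + 10 = -1
  -4x = -11, so x = 11/4

x = 9/4, x = 11/4


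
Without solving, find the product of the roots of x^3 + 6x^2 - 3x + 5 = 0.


By Vieta's formulas for x^3 + bx^2 + cx + d = 0:
  r1 + r2 + r3 = -b/a = -6
  r1*r2 + r1*r3 + r2*r3 = c/a = -3
  r1*r2*r3 = -d/a = -5


Product = -5


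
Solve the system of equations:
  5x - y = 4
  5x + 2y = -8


Using Cramer's rule:
Determinant D = (5)(2) - (5)(-1) = 10 + 5 = 15
Dx = (4)(2) - (-8)(-1) = 8 - 8 = 0
Dy = (5)(-8) - (5)(4) = -40 - 20 = -60
x = Dx/D = 0/15 = 0
y = Dy/D = -60/15 = -4

x = 0, y = -4


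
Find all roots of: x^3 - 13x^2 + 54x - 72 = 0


Let p(x) = x^3 - 13x^2 + 54x - 72. By the rational root theorem (leading coefficient 1), any rational root is an integer divisor of 72: try ±1, ±2, ... in turn.
Test x = 1: value = -30 ≠ 0.
Test x = -1: value = -140 ≠ 0.
Test x = 2: value = -8 ≠ 0.
Test x = -2: value = -240 ≠ 0.
Test x = 3: value = 0 ✓, so (x - 3) is a factor.
Synthetic division by (x - 3): bring down 1; 1(3) - 13 = -10; (-10)(3) + 54 = 24; 24(3) - 72 = 0 → quotient x^2 - 10x + 24, remainder 0.
Solve the quadratic x^2 - 10x + 24 = 0: discriminant = (-10)^2 - 4(1)(24) = 100 - 96 = 4.
sqrt(4) = 2, so x = (10 ± 2)/2: x = 6 or x = 4.
Collecting all roots found:

x = 3, x = 4, x = 6


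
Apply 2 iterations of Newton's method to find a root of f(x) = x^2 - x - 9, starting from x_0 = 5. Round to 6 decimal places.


Newton's method: x_(n+1) = x_n - f(x_n)/f'(x_n)
f(x) = x^2 - x - 9
f'(x) = 2x - 1

Iteration 1:
  f(5.000000) = 11.000000
  f'(5.000000) = 9.000000
  x_1 = 5.000000 - (11.000000)/(9.000000) = 3.777778

Iteration 2:
  f(3.777778) = 1.493827
  f'(3.777778) = 6.555556
  x_2 = 3.777778 - (1.493827)/(6.555556) = 3.549906

x_2 = 3.549906


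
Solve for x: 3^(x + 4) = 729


Express both sides with the same base.
729 = 3^6
Since the bases match, equate exponents: x + 4 = 6
So x = 6 - (4) = 2

x = 2


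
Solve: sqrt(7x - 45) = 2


Square both sides: 7x - 45 = 2^2 = 4
7x = 4 + 45 = 49
x = 7
Check: sqrt(7*7 - 45) = sqrt(4) = 2 ✓

x = 7
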